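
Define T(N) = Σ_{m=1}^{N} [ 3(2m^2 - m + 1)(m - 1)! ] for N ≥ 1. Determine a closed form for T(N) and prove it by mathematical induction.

We claim T(N) = (6N + 3)N! - 3 for all N ≥ 1.
For the base case N = 1: T(1) = 6, and the closed form gives 6. They agree.
Inductive step: suppose the statement holds for some m ≥ 1, so T(m) = (6m + 3)m! - 3.
Then T(m+1) = T(m) + (3(2m^2 + 3m + 2)m!) = ((6m + 3)m! - 3) + (3(2m^2 + 3m + 2)m!).
Simplifying, T(m+1) = (6(m+1) + 3)(m+1)! - 3,
which is the closed form with N = m+1.
By induction, the statement is established for all N ≥ 1.

T(N) = (6N + 3)N! - 3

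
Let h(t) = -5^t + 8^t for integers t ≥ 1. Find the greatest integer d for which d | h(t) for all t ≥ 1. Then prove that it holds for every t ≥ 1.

Computing the first values: h(1) = 3 and h(2) = 39; gcd(3, 39) = 3, so d ≤ 3.
We prove 3 | -5^t + 8^t for all t ≥ 1 by induction on t.
Base case (t = 1): h(1) = 3 = 3·(1), so 3 | h(1).
Inductive step: suppose the statement holds for some k ≥ 1, i.e. 3 | h(k). Then
8^{k+1} − 5^{k+1} = 8·8^k − 5·5^k = 8·(8^k − 5^k) + (3)·5^k. The first term is divisible by 3 by the inductive hypothesis, and the second term (3)·5^k is divisible by 3 since 3 | 3. Hence 3 | h(k+1).
By the principle of mathematical induction, the result holds for all t ≥ 1.
Therefore the largest such d is 3.

d = 3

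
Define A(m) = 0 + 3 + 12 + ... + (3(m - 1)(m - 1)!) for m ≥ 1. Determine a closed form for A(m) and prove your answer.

We claim A(m) = 3m! - 3 for all m ≥ 1.
When m = 1: A(1) = 0, and the closed form gives 0. They agree.
Inductive step: suppose the statement holds for some r ≥ 1, so A(r) = 3r! - 3.
Then A(r+1) = A(r) + (3r·r!) = (3r! - 3) + (3r·r!).
Simplifying, A(r+1) = 3(r+1)! - 3,
which is the closed form with m = r+1.
This completes the induction.

A(m) = 3m! - 3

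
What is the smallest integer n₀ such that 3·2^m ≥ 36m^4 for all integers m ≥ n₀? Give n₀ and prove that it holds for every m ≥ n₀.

n₀ = 22

At m = 21: 6291456 < 7001316, so the inequality fails and n₀ ≥ 22. We prove 3·2^m ≥ 36m^4 for all m ≥ 22.
Base case (m = 22): 3·2^m = 12582912 and 36m^4 = 8433216, so 12582912 ≥ 8433216.
Inductive step: assume the claim holds for m = k, so 3·2^k ≥ 36k^4.
Then 3·2^(k + 1) = 2·(3·2^k) ≥ 2·(36k^4).
Also, for k ≥ 22 we have 2·(36k^4) ≥ 36(k+1)^4, since 2 ≥ (1 + 1/k)^4 for all k ≥ 22.
Combining, 3·2^(k + 1) ≥ 36(k+1)^4.
Hence, by induction on m, the claim holds for every m ≥ 22.
Hence the smallest such n₀ is 22.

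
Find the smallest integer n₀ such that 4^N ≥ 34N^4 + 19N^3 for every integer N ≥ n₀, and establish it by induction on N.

At N = 8: 65536 < 148992, so the inequality fails and n₀ ≥ 9. We prove 4^N ≥ 34N^4 + 19N^3 for all N ≥ 9.
For the base case N = 9: 4^N = 262144 and 34N^4 + 19N^3 = 236925, so 262144 ≥ 236925.
Suppose the result is true for N = m, so 4^m ≥ 34m^4 + 19m^3.
Then 4^(m + 1) = 4·(4^m) ≥ 4·(34m^4 + 19m^3).
Also, for m ≥ 9 we have 4·(34m^4 + 19m^3) ≥ 34(m+1)^4 + 19(m+1)^3, since 4·(34m^4 + 19m^3) − (34(m+1)^4 + 19(m+1)^3) = 102m^4 - 79m^3 - 261m^2 - 193m - 53, which is nonnegative for all m ≥ 9.
Combining, 4^(m + 1) ≥ 34(m+1)^4 + 19(m+1)^3.
This completes the induction.
Hence the smallest such n₀ is 9.

n₀ = 9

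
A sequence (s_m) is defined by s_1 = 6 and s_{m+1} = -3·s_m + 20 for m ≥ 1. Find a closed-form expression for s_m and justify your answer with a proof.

s_m = (-3)^(m - 1) + 5

Computing the first terms: s_1 = 6, s_2 = 2, s_3 = 14. This suggests s_m = (-3)^(m - 1) + 5.
Base step (m = 1): the formula gives 6 = 6 = s_1.
Inductive step: suppose the statement holds for some j ≥ 1, so s_j = (-3)^(j - 1) + 5.
Then s_{j+1} = -3·s_j + 20 = -3·((-3)^(j - 1) + 5) + 20 = (-3)^j + 5 = (-3)^((j+1) - 1) + 5,
which is the claimed formula at m = j+1.
This completes the induction.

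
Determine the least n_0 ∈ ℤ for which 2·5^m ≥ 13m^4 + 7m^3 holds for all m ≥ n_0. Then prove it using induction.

n_0 = 6

At m = 5: 6250 < 9000, so the inequality fails and n_0 ≥ 6. We prove 2·5^m ≥ 13m^4 + 7m^3 for all m ≥ 6.
Base case (m = 6): 2·5^m = 31250 and 13m^4 + 7m^3 = 18360, so 31250 ≥ 18360.
For the inductive step, assume it holds for an arbitrary j ≥ 6, so 2·5^j ≥ 13j^4 + 7j^3.
Then 2·5^(j + 1) = 5·(2·5^j) ≥ 5·(13j^4 + 7j^3).
Also, for j ≥ 6 we have 5·(13j^4 + 7j^3) ≥ 13(j+1)^4 + 7(j+1)^3, since 5·(13j^4 + 7j^3) − (13(j+1)^4 + 7(j+1)^3) = 52j^4 - 24j^3 - 99j^2 - 73j - 20, which is nonnegative for all j ≥ 6.
Combining, 2·5^(j + 1) ≥ 13(j+1)^4 + 7(j+1)^3.
By induction, the statement is established for all m ≥ 6.
Hence the smallest such n_0 is 6.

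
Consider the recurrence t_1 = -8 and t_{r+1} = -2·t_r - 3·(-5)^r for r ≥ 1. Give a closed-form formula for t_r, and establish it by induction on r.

t_r = -3(-2)^(r - 1) + (-5)^r

Computing the first terms: t_1 = -8, t_2 = 31, t_3 = -137. This suggests t_r = -3(-2)^(r - 1) + (-5)^r.
When r = 1: the formula gives -8 = -8 = t_1.
Inductive step: assume the claim holds for r = k, so t_k = -3(-2)^(k - 1) + (-5)^k.
Then t_{k+1} = -2·t_k - 3·(-5)^k = -2·(-3(-2)^(k - 1) + (-5)^k) - 3·(-5)^k = -3(-2)^k + (-5)^(k + 1) = -3(-2)^((k+1) - 1) + (-5)^(k+1),
which is the claimed formula at r = k+1.
By induction, the statement is established for all r ≥ 1.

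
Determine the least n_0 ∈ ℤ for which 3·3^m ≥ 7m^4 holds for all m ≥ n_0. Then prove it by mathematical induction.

n_0 = 9

At m = 8: 19683 < 28672, so the inequality fails and n_0 ≥ 9. We prove 3·3^m ≥ 7m^4 for all m ≥ 9.
Base step (m = 9): 3·3^m = 59049 and 7m^4 = 45927, so 59049 ≥ 45927.
For the inductive step, assume it holds for an arbitrary p ≥ 9, so 3·3^p ≥ 7p^4.
Then 3·3^(p + 1) = 3·(3·3^p) ≥ 3·(7p^4).
Also, for p ≥ 9 we have 3·(7p^4) ≥ 7(p+1)^4, since 3 ≥ (1 + 1/p)^4 for all p ≥ 9.
Combining, 3·3^(p + 1) ≥ 7(p+1)^4.
Hence, by induction on m, the claim holds for every m ≥ 9.
Hence the smallest such n_0 is 9.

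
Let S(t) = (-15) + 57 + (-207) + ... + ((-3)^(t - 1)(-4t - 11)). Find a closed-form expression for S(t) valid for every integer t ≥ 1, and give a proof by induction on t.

We claim S(t) = (-3)^t(t + 3) - 3 for all t ≥ 1.
Base case (t = 1): S(1) = -15, and the closed form gives -15. They agree.
Suppose the result is true for t = k, so S(k) = (-3)^k(k + 3) - 3.
Then S(k+1) = S(k) + ((-3)^k(-4k - 15)) = ((-3)^k(k + 3) - 3) + ((-3)^k(-4k - 15)).
Simplifying, S(k+1) = -3(-3)^k·k - 12(-3)^k - 3 = (-3)^(k+1)((k+1) + 3) - 3,
which is the closed form with t = k+1.
By the principle of mathematical induction, the result holds for all t ≥ 1.

S(t) = (-3)^t(t + 3) - 3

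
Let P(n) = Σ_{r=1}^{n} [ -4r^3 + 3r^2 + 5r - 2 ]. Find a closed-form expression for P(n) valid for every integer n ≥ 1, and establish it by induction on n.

We claim P(n) = -n(n^3 + n^2 - 3n - 1) for all n ≥ 1.
When n = 1: P(1) = 2, and the closed form gives 2. They agree.
Suppose the result is true for n = r, so P(r) = r(-r^3 - r^2 + 3r + 1).
Then P(r+1) = P(r) + (-4r^3 - 9r^2 - r + 2) = (r(-r^3 - r^2 + 3r + 1)) + (-4r^3 - 9r^2 - r + 2).
Simplifying, P(r+1) = -(r + 1)(r^3 + 4r^2 + 2r - 2) = -(r+1)((r+1)^3 + (r+1)^2 - 3(r+1) - 1),
which is the closed form with n = r+1.
By the principle of mathematical induction, the result holds for all n ≥ 1.

P(n) = -n(n^3 + n^2 - 3n - 1)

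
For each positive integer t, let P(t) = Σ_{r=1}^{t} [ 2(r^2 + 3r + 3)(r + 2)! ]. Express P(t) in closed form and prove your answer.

P(t) = (2t + 2)(t + 3)! - 12

We claim P(t) = (2t + 2)(t + 3)! - 12 for all t ≥ 1.
When t = 1: P(1) = 84, and the closed form gives 84. They agree.
Inductive step: suppose the statement holds for some r ≥ 1, so P(r) = (2r + 2)(r + 3)! - 12.
Then P(r+1) = P(r) + (2(r^2 + 5r + 7)(r + 3)!) = ((2r + 2)(r + 3)! - 12) + (2(r^2 + 5r + 7)(r + 3)!).
Simplifying, P(r+1) = (2(r+1) + 2)((r+1) + 3)! - 12,
which is the closed form with t = r+1.
This completes the induction.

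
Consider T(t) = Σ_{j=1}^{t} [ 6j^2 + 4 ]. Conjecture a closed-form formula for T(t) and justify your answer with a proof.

T(t) = t(2t^2 + 3t + 5)

We claim T(t) = t(2t^2 + 3t + 5) for all t ≥ 1.
Base case (t = 1): T(1) = 10, and the closed form gives 10. They agree.
Inductive step: assume the claim holds for t = j, so T(j) = j(2j^2 + 3j + 5).
Then T(j+1) = T(j) + (6(j + 1)^2 + 4) = (j(2j^2 + 3j + 5)) + (6(j + 1)^2 + 4).
Simplifying, T(j+1) = (j + 1)(2j^2 + 7j + 10) = (j+1)(2(j+1)^2 + 3(j+1) + 5),
which is the closed form with t = j+1.
By induction, the statement is established for all t ≥ 1.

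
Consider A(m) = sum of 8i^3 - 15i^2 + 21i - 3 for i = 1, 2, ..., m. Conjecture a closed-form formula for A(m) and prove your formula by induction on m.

A(m) = m(2m^3 - m^2 + 5m + 5)

We claim A(m) = m(2m^3 - m^2 + 5m + 5) for all m ≥ 1.
For the base case m = 1: A(1) = 11, and the closed form gives 11. They agree.
For the inductive step, assume it holds for an arbitrary i ≥ 1, so A(i) = i(2i^3 - i^2 + 5i + 5).
Then A(i+1) = A(i) + (8i^3 + 9i^2 + 15i + 11) = (i(2i^3 - i^2 + 5i + 5)) + (8i^3 + 9i^2 + 15i + 11).
Simplifying, A(i+1) = (i + 1)(2i^3 + 5i^2 + 9i + 11) = (i+1)(2(i+1)^3 - (i+1)^2 + 5(i+1) + 5),
which is the closed form with m = i+1.
Hence, by induction on m, the claim holds for every m ≥ 1.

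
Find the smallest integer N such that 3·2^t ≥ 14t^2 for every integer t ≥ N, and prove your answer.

N = 9

At t = 8: 768 < 896, so the inequality fails and N ≥ 9. We prove 3·2^t ≥ 14t^2 for all t ≥ 9.
Base case (t = 9): 3·2^t = 1536 and 14t^2 = 1134, so 1536 ≥ 1134.
Inductive step: assume the claim holds for t = j, so 3·2^j ≥ 14j^2.
Then 3·2^(j + 1) = 2·(3·2^j) ≥ 2·(14j^2).
Also, for j ≥ 9 we have 2·(14j^2) ≥ 14(j+1)^2, since 2 ≥ (1 + 1/j)^2 for all j ≥ 9.
Combining, 3·2^(j + 1) ≥ 14(j+1)^2.
By the principle of mathematical induction, the result holds for all t ≥ 9.
Hence the smallest such N is 9.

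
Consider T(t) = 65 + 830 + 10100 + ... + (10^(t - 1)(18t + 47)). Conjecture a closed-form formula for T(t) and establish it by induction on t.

We claim T(t) = 10^t(2t + 5) - 5 for all t ≥ 1.
Base case (t = 1): T(1) = 65, and the closed form gives 65. They agree.
Suppose the result is true for t = r, so T(r) = 10^r(2r + 5) - 5.
Then T(r+1) = T(r) + (10^r(18r + 65)) = (10^r(2r + 5) - 5) + (10^r(18r + 65)).
Simplifying, T(r+1) = 20·10^r·r + 70·10^r - 5 = 10^(r+1)(2(r+1) + 5) - 5,
which is the closed form with t = r+1.
By the principle of mathematical induction, the result holds for all t ≥ 1.

T(t) = 10^t(2t + 5) - 5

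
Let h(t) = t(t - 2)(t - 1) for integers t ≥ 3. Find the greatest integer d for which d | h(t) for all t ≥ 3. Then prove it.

d = 6

Computing the first values: h(3) = 6 and h(4) = 24; gcd(6, 24) = 6, so d ≤ 6.
We prove 6 | t(t - 2)(t - 1) for all t ≥ 3 by induction on t.
Base step (t = 3): h(3) = 6 = 6·(1), so 6 | h(3).
Inductive step: suppose the statement holds for some k ≥ 3, i.e. 6 | h(k). Then
h(k+1) − h(k) = (k-1)·k·(k+1) − (k-2)·(k-1)·k = (k-1)·k·[(k+1) − (k-2)] = 3·(k-1)·k. The product of 2 consecutive integers is divisible by (2)! = 2, so h(k+1) − h(k) is divisible by 3·2 = 6. By the inductive hypothesis 6 | h(k), hence 6 | h(k+1).
By the principle of mathematical induction, the result holds for all t ≥ 3.
Therefore the largest such d is 6.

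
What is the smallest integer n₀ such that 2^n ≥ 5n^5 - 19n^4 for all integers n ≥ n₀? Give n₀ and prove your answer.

n₀ = 26

At n = 25: 33554432 < 41406250, so the inequality fails and n₀ ≥ 26. We prove 2^n ≥ 5n^5 - 19n^4 for all n ≥ 26.
Base case (n = 26): 2^n = 67108864 and 5n^5 - 19n^4 = 50724336, so 67108864 ≥ 50724336.
For the inductive step, assume it holds for an arbitrary r ≥ 26, so 2^r ≥ 5r^5 - 19r^4.
Then 2^(r + 1) = 2·(2^r) ≥ 2·(5r^5 - 19r^4).
Also, for r ≥ 26 we have 2·(5r^5 - 19r^4) ≥ 5(r+1)^5 - 19(r+1)^4, since 2·(5r^5 - 19r^4) − (5(r+1)^5 - 19(r+1)^4) = 5r^5 - 44r^4 + 26r^3 + 64r^2 + 51r + 14, which is nonnegative for all r ≥ 26.
Combining, 2^(r + 1) ≥ 5(r+1)^5 - 19(r+1)^4.
Hence, by induction on n, the claim holds for every n ≥ 26.
Hence the smallest such n₀ is 26.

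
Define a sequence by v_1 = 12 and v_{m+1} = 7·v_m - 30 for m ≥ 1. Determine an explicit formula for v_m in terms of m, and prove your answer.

Computing the first terms: v_1 = 12, v_2 = 54, v_3 = 348. This suggests v_m = 7^m + 5.
When m = 1: the formula gives 12 = 12 = v_1.
Suppose the result is true for m = r, so v_r = 7^r + 5.
Then v_{r+1} = 7·v_r - 30 = 7·(7^r + 5) - 30 = 7^(r + 1) + 5,
which is the claimed formula at m = r+1.
Hence, by induction on m, the claim holds for every m ≥ 1.

v_m = 7^m + 5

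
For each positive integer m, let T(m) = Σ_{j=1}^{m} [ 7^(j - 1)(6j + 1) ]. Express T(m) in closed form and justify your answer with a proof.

T(m) = 7^m·m

We claim T(m) = 7^m·m for all m ≥ 1.
Base case (m = 1): T(1) = 7, and the closed form gives 7. They agree.
Inductive step: suppose the statement holds for some j ≥ 1, so T(j) = 7^j·j.
Then T(j+1) = T(j) + (7^j(6j + 7)) = (7^j·j) + (7^j(6j + 7)).
Simplifying, T(j+1) = 7^(j + 1)(j + 1) = 7^(j+1)·(j+1),
which is the closed form with m = j+1.
This completes the induction.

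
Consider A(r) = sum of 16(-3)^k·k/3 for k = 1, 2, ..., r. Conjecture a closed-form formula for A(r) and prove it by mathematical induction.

We claim A(r) = (-3)^r(4r + 1) - 1 for all r ≥ 1.
For the base case r = 1: A(1) = -16, and the closed form gives -16. They agree.
Suppose the result is true for r = k, so A(k) = (-3)^k(4k + 1) - 1.
Then A(k+1) = A(k) + (16(-3)^k(-k - 1)) = ((-3)^k(4k + 1) - 1) + (16(-3)^k(-k - 1)).
Simplifying, A(k+1) = -12(-3)^k·k - 15(-3)^k - 1 = (-3)^(k+1)(4(k+1) + 1) - 1,
which is the closed form with r = k+1.
Hence, by induction on r, the claim holds for every r ≥ 1.

A(r) = (-3)^r(4r + 1) - 1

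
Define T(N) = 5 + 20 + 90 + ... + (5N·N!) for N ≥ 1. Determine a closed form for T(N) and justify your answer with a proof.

T(N) = 5(N + 1)! - 5

We claim T(N) = 5(N + 1)! - 5 for all N ≥ 1.
Base step (N = 1): T(1) = 5, and the closed form gives 5. They agree.
Inductive step: assume the claim holds for N = p, so T(p) = 5(p + 1)! - 5.
Then T(p+1) = T(p) + (5(p + 1)(p + 1)!) = (5(p + 1)! - 5) + (5(p + 1)(p + 1)!).
Simplifying, T(p+1) = 5((p+1) + 1)! - 5,
which is the closed form with N = p+1.
This completes the induction.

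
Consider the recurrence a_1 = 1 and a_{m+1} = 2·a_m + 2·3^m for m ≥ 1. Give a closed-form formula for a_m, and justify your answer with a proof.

a_m = -5·2^(m - 1) + 2·3^m

Computing the first terms: a_1 = 1, a_2 = 8, a_3 = 34. This suggests a_m = -5·2^(m - 1) + 2·3^m.
For the base case m = 1: the formula gives 1 = 1 = a_1.
For the inductive step, assume it holds for an arbitrary r ≥ 1, so a_r = -5·2^(r - 1) + 2·3^r.
Then a_{r+1} = 2·a_r + 2·3^r = 2·(-5·2^(r - 1) + 2·3^r) + 2·3^r = -5·2^r + 2·3^(r + 1) = -5·2^((r+1) - 1) + 2·3^(r+1),
which is the claimed formula at m = r+1.
This completes the induction.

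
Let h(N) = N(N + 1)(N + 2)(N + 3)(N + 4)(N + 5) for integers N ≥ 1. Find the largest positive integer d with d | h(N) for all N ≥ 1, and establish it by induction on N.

Computing the first values: h(1) = 720 and h(2) = 5040; gcd(720, 5040) = 720, so d ≤ 720.
We prove 720 | N(N + 1)(N + 2)(N + 3)(N + 4)(N + 5) for all N ≥ 1 by induction on N.
Base step (N = 1): h(1) = 720 = 720·(1), so 720 | h(1).
Inductive step: assume the claim holds for N = i, i.e. 720 | h(i). Then
h(i+1) − h(i) = (i+1)·(i+2)·(i+3)·(i+4)·(i+5)·(i+6) − i·(i+1)·(i+2)·(i+3)·(i+4)·(i+5) = (i+1)·(i+2)·(i+3)·(i+4)·(i+5)·[(i+6) − i] = 6·(i+1)·(i+2)·(i+3)·(i+4)·(i+5). The product of 5 consecutive integers is divisible by (5)! = 120, so h(i+1) − h(i) is divisible by 6·120 = 720. By the inductive hypothesis 720 | h(i), hence 720 | h(i+1).
This completes the induction.
Therefore the largest such d is 720.

d = 720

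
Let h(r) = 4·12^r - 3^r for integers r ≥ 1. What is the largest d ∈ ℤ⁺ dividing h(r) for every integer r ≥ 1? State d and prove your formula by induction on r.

Computing the first values: h(1) = 45 and h(2) = 567; gcd(45, 567) = 9, so d ≤ 9.
We prove 9 | 4·12^r - 3^r for all r ≥ 1 by induction on r.
Base step (r = 1): h(1) = 45 = 9·(5), so 9 | h(1).
For the inductive step, assume it holds for an arbitrary m ≥ 1, i.e. 9 | h(m). Then
h(m+1) − 12·h(m) = (4·12^(m+1) - 3^(m+1)) − 12·(4·12^m - 3^m) = (-1)·3^m·(3 − 12) = (9)·3^m. Since 9 | h(m) by the inductive hypothesis, 9 | 12·h(m); and 9 | 9 since 9 = 9·1. Therefore 9 | h(m+1).
This completes the induction.
Therefore the largest such d is 9.

d = 9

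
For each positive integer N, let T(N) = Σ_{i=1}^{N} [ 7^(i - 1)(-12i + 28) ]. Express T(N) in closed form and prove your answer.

T(N) = 7^N(-2N + 5) - 5

We claim T(N) = 7^N(-2N + 5) - 5 for all N ≥ 1.
For the base case N = 1: T(1) = 16, and the closed form gives 16. They agree.
Inductive step: assume the claim holds for N = i, so T(i) = 7^i(-2i + 5) - 5.
Then T(i+1) = T(i) + (7^i(-12i + 16)) = (7^i(-2i + 5) - 5) + (7^i(-12i + 16)).
Simplifying, T(i+1) = -14·7^i·i + 21·7^i - 5 = 7^(i+1)(-2(i+1) + 5) - 5,
which is the closed form with N = i+1.
Hence, by induction on N, the claim holds for every N ≥ 1.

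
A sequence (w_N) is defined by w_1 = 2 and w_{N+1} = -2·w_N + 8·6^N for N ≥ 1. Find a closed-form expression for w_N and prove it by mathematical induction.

Computing the first terms: w_1 = 2, w_2 = 44, w_3 = 200. This suggests w_N = -(-2)^(N + 1) + 6^N.
For the base case N = 1: the formula gives 2 = 2 = w_1.
For the inductive step, assume it holds for an arbitrary r ≥ 1, so w_r = -(-2)^(r + 1) + 6^r.
Then w_{r+1} = -2·w_r + 8·6^r = -2·(-(-2)^(r + 1) + 6^r) + 8·6^r = -(-2)^(r + 2) + 6^(r + 1) = -(-2)^((r+1) + 1) + 6^(r+1),
which is the claimed formula at N = r+1.
By induction, the statement is established for all N ≥ 1.

w_N = -(-2)^(N + 1) + 6^N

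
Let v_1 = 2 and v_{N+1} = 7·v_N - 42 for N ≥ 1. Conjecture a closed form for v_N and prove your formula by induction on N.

v_N = -5·7^(N - 1) + 7

Computing the first terms: v_1 = 2, v_2 = -28, v_3 = -238. This suggests v_N = -5·7^(N - 1) + 7.
When N = 1: the formula gives 2 = 2 = v_1.
For the inductive step, assume it holds for an arbitrary j ≥ 1, so v_j = -5·7^(j - 1) + 7.
Then v_{j+1} = 7·v_j - 42 = 7·(-5·7^(j - 1) + 7) - 42 = -5·7^j + 7 = -5·7^((j+1) - 1) + 7,
which is the claimed formula at N = j+1.
By the principle of mathematical induction, the result holds for all N ≥ 1.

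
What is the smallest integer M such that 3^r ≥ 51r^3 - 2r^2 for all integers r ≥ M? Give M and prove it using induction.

M = 10

At r = 9: 19683 < 37017, so the inequality fails and M ≥ 10. We prove 3^r ≥ 51r^3 - 2r^2 for all r ≥ 10.
Base case (r = 10): 3^r = 59049 and 51r^3 - 2r^2 = 50800, so 59049 ≥ 50800.
Inductive step: assume the claim holds for r = i, so 3^i ≥ 51i^3 - 2i^2.
Then 3^(i + 1) = 3·(3^i) ≥ 3·(51i^3 - 2i^2).
Also, for i ≥ 10 we have 3·(51i^3 - 2i^2) ≥ 51(i+1)^3 - 2(i+1)^2, since 3·(51i^3 - 2i^2) − (51(i+1)^3 - 2(i+1)^2) = 102i^3 - 157i^2 - 149i - 49, which is nonnegative for all i ≥ 10.
Combining, 3^(i + 1) ≥ 51(i+1)^3 - 2(i+1)^2.
By the principle of mathematical induction, the result holds for all r ≥ 10.
Hence the smallest such M is 10.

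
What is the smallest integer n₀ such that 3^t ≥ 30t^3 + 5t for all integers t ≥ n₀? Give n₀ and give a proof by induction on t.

n₀ = 10

At t = 9: 19683 < 21915, so the inequality fails and n₀ ≥ 10. We prove 3^t ≥ 30t^3 + 5t for all t ≥ 10.
When t = 10: 3^t = 59049 and 30t^3 + 5t = 30050, so 59049 ≥ 30050.
Inductive step: assume the claim holds for t = j, so 3^j ≥ 30j^3 + 5j.
Then 3^(j + 1) = 3·(3^j) ≥ 3·(30j^3 + 5j).
Also, for j ≥ 10 we have 3·(30j^3 + 5j) ≥ 30(j+1)^3 + 5(j+1), since 3·(30j^3 + 5j) − (30(j+1)^3 + 5(j+1)) = 60j^3 - 90j^2 - 80j - 35, which is nonnegative for all j ≥ 10.
Combining, 3^(j + 1) ≥ 30(j+1)^3 + 5(j+1).
By induction, the statement is established for all t ≥ 10.
Hence the smallest such n₀ is 10.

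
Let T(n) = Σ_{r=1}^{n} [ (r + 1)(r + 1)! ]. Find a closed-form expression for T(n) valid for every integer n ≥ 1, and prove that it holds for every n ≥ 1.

We claim T(n) = (n + 2)! - 2 for all n ≥ 1.
When n = 1: T(1) = 4, and the closed form gives 4. They agree.
Suppose the result is true for n = r, so T(r) = (r + 2)! - 2.
Then T(r+1) = T(r) + ((r + 2)(r + 2)!) = ((r + 2)! - 2) + ((r + 2)(r + 2)!).
Simplifying, T(r+1) = ((r+1) + 2)! - 2,
which is the closed form with n = r+1.
By induction, the statement is established for all n ≥ 1.

T(n) = (n + 2)! - 2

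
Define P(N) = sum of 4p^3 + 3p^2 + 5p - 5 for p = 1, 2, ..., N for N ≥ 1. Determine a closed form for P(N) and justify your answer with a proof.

We claim P(N) = N(N^3 + 3N^2 + 5N - 2) for all N ≥ 1.
For the base case N = 1: P(1) = 7, and the closed form gives 7. They agree.
Suppose the result is true for N = p, so P(p) = p(p^3 + 3p^2 + 5p - 2).
Then P(p+1) = P(p) + (4p^3 + 15p^2 + 23p + 7) = (p(p^3 + 3p^2 + 5p - 2)) + (4p^3 + 15p^2 + 23p + 7).
Simplifying, P(p+1) = (p + 1)(p^3 + 6p^2 + 14p + 7) = (p+1)((p+1)^3 + 3(p+1)^2 + 5(p+1) - 2),
which is the closed form with N = p+1.
By the principle of mathematical induction, the result holds for all N ≥ 1.

P(N) = N(N^3 + 3N^2 + 5N - 2)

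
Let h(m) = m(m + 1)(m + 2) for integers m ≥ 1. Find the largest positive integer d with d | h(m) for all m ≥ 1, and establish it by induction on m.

Computing the first values: h(1) = 6 and h(2) = 24; gcd(6, 24) = 6, so d ≤ 6.
We prove 6 | m(m + 1)(m + 2) for all m ≥ 1 by induction on m.
When m = 1: h(1) = 6 = 6·(1), so 6 | h(1).
For the inductive step, assume it holds for an arbitrary k ≥ 1, i.e. 6 | h(k). Then
h(k+1) − h(k) = (k+1)·(k+2)·(k+3) − k·(k+1)·(k+2) = (k+1)·(k+2)·[(k+3) − k] = 3·(k+1)·(k+2). The product of 2 consecutive integers is divisible by (2)! = 2, so h(k+1) − h(k) is divisible by 3·2 = 6. By the inductive hypothesis 6 | h(k), hence 6 | h(k+1).
By the principle of mathematical induction, the result holds for all m ≥ 1.
Therefore the largest such d is 6.

d = 6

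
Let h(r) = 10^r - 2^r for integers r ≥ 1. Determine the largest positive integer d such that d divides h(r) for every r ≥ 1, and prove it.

Computing the first values: h(1) = 8 and h(2) = 96; gcd(8, 96) = 8, so d ≤ 8.
We prove 8 | 10^r - 2^r for all r ≥ 1 by induction on r.
For the base case r = 1: h(1) = 8 = 8·(1), so 8 | h(1).
Suppose the result is true for r = m, i.e. 8 | h(m). Then
10^{m+1} − 2^{m+1} = 10·10^m − 2·2^m = 10·(10^m − 2^m) + (8)·2^m. The first term is divisible by 8 by the inductive hypothesis, and the second term (8)·2^m is divisible by 8 since 8 | 8. Hence 8 | h(m+1).
This completes the induction.
Therefore the largest such d is 8.

d = 8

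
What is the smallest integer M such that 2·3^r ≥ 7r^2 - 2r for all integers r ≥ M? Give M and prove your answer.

M = 4

At r = 3: 54 < 57, so the inequality fails and M ≥ 4. We prove 2·3^r ≥ 7r^2 - 2r for all r ≥ 4.
For the base case r = 4: 2·3^r = 162 and 7r^2 - 2r = 104, so 162 ≥ 104.
For the inductive step, assume it holds for an arbitrary j ≥ 4, so 2·3^j ≥ 7j^2 - 2j.
Then 2·3^(j + 1) = 3·(2·3^j) ≥ 3·(7j^2 - 2j).
Also, for j ≥ 4 we have 3·(7j^2 - 2j) ≥ 7(j+1)^2 - 2(j+1), since 3·(7j^2 - 2j) − (7(j+1)^2 - 2(j+1)) = 14j^2 - 18j - 5, which is nonnegative for all j ≥ 4.
Combining, 2·3^(j + 1) ≥ 7(j+1)^2 - 2(j+1).
By the principle of mathematical induction, the result holds for all r ≥ 4.
Hence the smallest such M is 4.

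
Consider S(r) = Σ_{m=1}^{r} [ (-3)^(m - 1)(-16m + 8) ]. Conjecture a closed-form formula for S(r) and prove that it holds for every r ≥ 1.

We claim S(r) = (-3)^r(4r - 1) + 1 for all r ≥ 1.
For the base case r = 1: S(1) = -8, and the closed form gives -8. They agree.
Suppose the result is true for r = m, so S(m) = (-3)^m(4m - 1) + 1.
Then S(m+1) = S(m) + ((-3)^m(-16m - 8)) = ((-3)^m(4m - 1) + 1) + ((-3)^m(-16m - 8)).
Simplifying, S(m+1) = -12(-3)^m·m - 9(-3)^m + 1 = (-3)^(m+1)(4(m+1) - 1) + 1,
which is the closed form with r = m+1.
Hence, by induction on r, the claim holds for every r ≥ 1.

S(r) = (-3)^r(4r - 1) + 1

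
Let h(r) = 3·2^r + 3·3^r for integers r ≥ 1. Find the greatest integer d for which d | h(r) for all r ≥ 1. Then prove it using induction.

Computing the first values: h(1) = 15 and h(2) = 39; gcd(15, 39) = 3, so d ≤ 3.
We prove 3 | 3·2^r + 3·3^r for all r ≥ 1 by induction on r.
Base step (r = 1): h(1) = 15 = 3·(5), so 3 | h(1).
Suppose the result is true for r = m, i.e. 3 | h(m). Then
h(m+1) − 3·h(m) = (3·2^(m+1) + 3·3^(m+1)) − 3·(3·2^m + 3·3^m) = (3)·2^m·(2 − 3) = (-3)·2^m. Since 3 | h(m) by the inductive hypothesis, 3 | 3·h(m); and 3 | -3 since -3 = 3·-1. Therefore 3 | h(m+1).
By induction, the statement is established for all r ≥ 1.
Therefore the largest such d is 3.

d = 3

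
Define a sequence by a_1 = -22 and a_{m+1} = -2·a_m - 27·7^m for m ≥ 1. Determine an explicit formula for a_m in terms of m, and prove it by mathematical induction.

a_m = -(-2)^(m - 1) - 3·7^m

Computing the first terms: a_1 = -22, a_2 = -145, a_3 = -1033. This suggests a_m = -(-2)^(m - 1) - 3·7^m.
For the base case m = 1: the formula gives -22 = -22 = a_1.
Inductive step: suppose the statement holds for some j ≥ 1, so a_j = -(-2)^(j - 1) - 3·7^j.
Then a_{j+1} = -2·a_j - 27·7^j = -2·(-(-2)^(j - 1) - 3·7^j) - 27·7^j = -(-2)^j - 3·7^(j + 1) = -(-2)^((j+1) - 1) - 3·7^(j+1),
which is the claimed formula at m = j+1.
By induction, the statement is established for all m ≥ 1.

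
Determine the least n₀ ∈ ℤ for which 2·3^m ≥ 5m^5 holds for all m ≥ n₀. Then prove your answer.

At m = 12: 1062882 < 1244160, so the inequality fails and n₀ ≥ 13. We prove 2·3^m ≥ 5m^5 for all m ≥ 13.
For the base case m = 13: 2·3^m = 3188646 and 5m^5 = 1856465, so 3188646 ≥ 1856465.
For the inductive step, assume it holds for an arbitrary j ≥ 13, so 2·3^j ≥ 5j^5.
Then 2·3^(j + 1) = 3·(2·3^j) ≥ 3·(5j^5).
Also, for j ≥ 13 we have 3·(5j^5) ≥ 5(j+1)^5, since 3 ≥ (1 + 1/j)^5 for all j ≥ 13.
Combining, 2·3^(j + 1) ≥ 5(j+1)^5.
Hence, by induction on m, the claim holds for every m ≥ 13.
Hence the smallest such n₀ is 13.

n₀ = 13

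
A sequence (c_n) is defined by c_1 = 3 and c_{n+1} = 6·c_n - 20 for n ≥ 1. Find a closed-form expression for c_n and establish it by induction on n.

Computing the first terms: c_1 = 3, c_2 = -2, c_3 = -32. This suggests c_n = -6^(n - 1) + 4.
Base case (n = 1): the formula gives 3 = 3 = c_1.
Inductive step: assume the claim holds for n = k, so c_k = -6^(k - 1) + 4.
Then c_{k+1} = 6·c_k - 20 = 6·(-6^(k - 1) + 4) - 20 = -6^k + 4 = -6^((k+1) - 1) + 4,
which is the claimed formula at n = k+1.
By induction, the statement is established for all n ≥ 1.

c_n = -6^(n - 1) + 4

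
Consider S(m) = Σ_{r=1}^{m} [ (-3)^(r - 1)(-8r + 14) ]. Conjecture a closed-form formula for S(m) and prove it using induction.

We claim S(m) = (-3)^m(2m - 3) + 3 for all m ≥ 1.
When m = 1: S(1) = 6, and the closed form gives 6. They agree.
Inductive step: assume the claim holds for m = r, so S(r) = (-3)^r(2r - 3) + 3.
Then S(r+1) = S(r) + ((-3)^r(-8r + 6)) = ((-3)^r(2r - 3) + 3) + ((-3)^r(-8r + 6)).
Simplifying, S(r+1) = -6(-3)^r·r + 3(-3)^r + 3 = (-3)^(r+1)(2(r+1) - 3) + 3,
which is the closed form with m = r+1.
Hence, by induction on m, the claim holds for every m ≥ 1.

S(m) = (-3)^m(2m - 3) + 3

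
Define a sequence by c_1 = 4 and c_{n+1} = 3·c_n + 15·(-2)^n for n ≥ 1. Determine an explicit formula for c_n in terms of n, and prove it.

c_n = -3(-2)^n - 2·3^(n - 1)

Computing the first terms: c_1 = 4, c_2 = -18, c_3 = 6. This suggests c_n = -3(-2)^n - 2·3^(n - 1).
For the base case n = 1: the formula gives 4 = 4 = c_1.
Inductive step: suppose the statement holds for some m ≥ 1, so c_m = -3(-2)^m - 2·3^(m - 1).
Then c_{m+1} = 3·c_m + 15·(-2)^m = 3·(-3(-2)^m - 2·3^(m - 1)) + 15·(-2)^m = -3(-2)^(m + 1) - 2·3^m = -3(-2)^(m+1) - 2·3^((m+1) - 1),
which is the claimed formula at n = m+1.
By the principle of mathematical induction, the result holds for all n ≥ 1.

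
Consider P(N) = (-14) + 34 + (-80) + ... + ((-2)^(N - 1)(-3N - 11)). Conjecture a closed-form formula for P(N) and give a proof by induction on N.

We claim P(N) = (-2)^N(N + 4) - 4 for all N ≥ 1.
Base step (N = 1): P(1) = -14, and the closed form gives -14. They agree.
Inductive step: suppose the statement holds for some p ≥ 1, so P(p) = (-2)^p(p + 4) - 4.
Then P(p+1) = P(p) + ((-2)^p(-3p - 14)) = ((-2)^p(p + 4) - 4) + ((-2)^p(-3p - 14)).
Simplifying, P(p+1) = -2(-2)^p·p - 10(-2)^p - 4 = (-2)^(p+1)((p+1) + 4) - 4,
which is the closed form with N = p+1.
By the principle of mathematical induction, the result holds for all N ≥ 1.

P(N) = (-2)^N(N + 4) - 4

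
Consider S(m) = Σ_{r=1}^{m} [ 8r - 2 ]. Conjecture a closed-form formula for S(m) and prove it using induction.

We claim S(m) = 2m(2m + 1) for all m ≥ 1.
For the base case m = 1: S(1) = 6, and the closed form gives 6. They agree.
Suppose the result is true for m = r, so S(r) = 2r(2r + 1).
Then S(r+1) = S(r) + (8r + 6) = (2r(2r + 1)) + (8r + 6).
Simplifying, S(r+1) = 2(r + 1)(2r + 3) = 2(r+1)(2(r+1) + 1),
which is the closed form with m = r+1.
This completes the induction.

S(m) = 2m(2m + 1)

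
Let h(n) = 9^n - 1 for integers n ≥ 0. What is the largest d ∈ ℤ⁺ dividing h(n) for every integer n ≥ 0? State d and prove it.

d = 8

Computing the first values: h(0) = 0 and h(1) = 8; gcd(0, 8) = 8, so d ≤ 8.
We prove 8 | 9^n - 1 for all n ≥ 0 by induction on n.
For the base case n = 0: h(0) = 0 = 8·(0), so 8 | h(0).
Inductive step: assume the claim holds for n = j, i.e. 8 | h(j). Then
h(j+1) = 9^(j+1) - 1 = 9·(9^j - 1) + 8 = 9·h(j) + 8. The first term is divisible by 8 by the inductive hypothesis, and 8 is divisible by 8. Hence 8 | h(j+1).
Hence, by induction on n, the claim holds for every n ≥ 0.
Therefore the largest such d is 8.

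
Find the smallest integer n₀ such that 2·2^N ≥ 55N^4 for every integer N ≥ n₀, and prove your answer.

At N = 22: 8388608 < 12884080, so the inequality fails and n₀ ≥ 23. We prove 2·2^N ≥ 55N^4 for all N ≥ 23.
For the base case N = 23: 2·2^N = 16777216 and 55N^4 = 15391255, so 16777216 ≥ 15391255.
Inductive step: assume the claim holds for N = p, so 2·2^p ≥ 55p^4.
Then 2·2^(p + 1) = 2·(2·2^p) ≥ 2·(55p^4).
Also, for p ≥ 23 we have 2·(55p^4) ≥ 55(p+1)^4, since 2 ≥ (1 + 1/p)^4 for all p ≥ 23.
Combining, 2·2^(p + 1) ≥ 55(p+1)^4.
By the principle of mathematical induction, the result holds for all N ≥ 23.
Hence the smallest such n₀ is 23.

n₀ = 23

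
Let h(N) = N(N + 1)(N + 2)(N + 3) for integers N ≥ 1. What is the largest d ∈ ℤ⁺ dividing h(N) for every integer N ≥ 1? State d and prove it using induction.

d = 24

Computing the first values: h(1) = 24 and h(2) = 120; gcd(24, 120) = 24, so d ≤ 24.
We prove 24 | N(N + 1)(N + 2)(N + 3) for all N ≥ 1 by induction on N.
Base case (N = 1): h(1) = 24 = 24·(1), so 24 | h(1).
Suppose the result is true for N = j, i.e. 24 | h(j). Then
h(j+1) − h(j) = (j+1)·(j+2)·(j+3)·(j+4) − j·(j+1)·(j+2)·(j+3) = (j+1)·(j+2)·(j+3)·[(j+4) − j] = 4·(j+1)·(j+2)·(j+3). The product of 3 consecutive integers is divisible by (3)! = 6, so h(j+1) − h(j) is divisible by 4·6 = 24. By the inductive hypothesis 24 | h(j), hence 24 | h(j+1).
This completes the induction.
Therefore the largest such d is 24.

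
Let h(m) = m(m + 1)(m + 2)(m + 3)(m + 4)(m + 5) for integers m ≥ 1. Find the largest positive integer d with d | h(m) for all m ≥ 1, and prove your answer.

Computing the first values: h(1) = 720 and h(2) = 5040; gcd(720, 5040) = 720, so d ≤ 720.
We prove 720 | m(m + 1)(m + 2)(m + 3)(m + 4)(m + 5) for all m ≥ 1 by induction on m.
For the base case m = 1: h(1) = 720 = 720·(1), so 720 | h(1).
Inductive step: suppose the statement holds for some r ≥ 1, i.e. 720 | h(r). Then
h(r+1) − h(r) = (r+1)·(r+2)·(r+3)·(r+4)·(r+5)·(r+6) − r·(r+1)·(r+2)·(r+3)·(r+4)·(r+5) = (r+1)·(r+2)·(r+3)·(r+4)·(r+5)·[(r+6) − r] = 6·(r+1)·(r+2)·(r+3)·(r+4)·(r+5). The product of 5 consecutive integers is divisible by (5)! = 120, so h(r+1) − h(r) is divisible by 6·120 = 720. By the inductive hypothesis 720 | h(r), hence 720 | h(r+1).
Hence, by induction on m, the claim holds for every m ≥ 1.
Therefore the largest such d is 720.

d = 720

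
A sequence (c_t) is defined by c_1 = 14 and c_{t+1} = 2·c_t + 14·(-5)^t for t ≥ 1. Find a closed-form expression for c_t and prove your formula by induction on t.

Computing the first terms: c_1 = 14, c_2 = -42, c_3 = 266. This suggests c_t = -2(-5)^t + 2^(t + 1).
For the base case t = 1: the formula gives 14 = 14 = c_1.
For the inductive step, assume it holds for an arbitrary k ≥ 1, so c_k = -2(-5)^k + 2^(k + 1).
Then c_{k+1} = 2·c_k + 14·(-5)^k = 2·(-2(-5)^k + 2^(k + 1)) + 14·(-5)^k = -2(-5)^(k + 1) + 2^(k + 2) = -2(-5)^(k+1) + 2^((k+1) + 1),
which is the claimed formula at t = k+1.
Hence, by induction on t, the claim holds for every t ≥ 1.

c_t = -2(-5)^t + 2^(t + 1)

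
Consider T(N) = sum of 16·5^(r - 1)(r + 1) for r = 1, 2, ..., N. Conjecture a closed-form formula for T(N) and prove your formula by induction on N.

We claim T(N) = 5^N(4N + 3) - 3 for all N ≥ 1.
Base step (N = 1): T(1) = 32, and the closed form gives 32. They agree.
For the inductive step, assume it holds for an arbitrary r ≥ 1, so T(r) = 5^r(4r + 3) - 3.
Then T(r+1) = T(r) + (16·5^r(r + 2)) = (5^r(4r + 3) - 3) + (16·5^r(r + 2)).
Simplifying, T(r+1) = 20·5^r·r + 35·5^r - 3 = 5^(r+1)(4(r+1) + 3) - 3,
which is the closed form with N = r+1.
Hence, by induction on N, the claim holds for every N ≥ 1.

T(N) = 5^N(4N + 3) - 3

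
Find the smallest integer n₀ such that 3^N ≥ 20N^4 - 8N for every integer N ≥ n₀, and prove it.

At N = 11: 177147 < 292732, so the inequality fails and n₀ ≥ 12. We prove 3^N ≥ 20N^4 - 8N for all N ≥ 12.
For the base case N = 12: 3^N = 531441 and 20N^4 - 8N = 414624, so 531441 ≥ 414624.
Inductive step: assume the claim holds for N = j, so 3^j ≥ 20j^4 - 8j.
Then 3^(j + 1) = 3·(3^j) ≥ 3·(20j^4 - 8j).
Also, for j ≥ 12 we have 3·(20j^4 - 8j) ≥ 20(j+1)^4 - 8(j+1), since 3·(20j^4 - 8j) − (20(j+1)^4 - 8(j+1)) = 40j^4 - 80j^3 - 120j^2 - 96j - 12, which is nonnegative for all j ≥ 12.
Combining, 3^(j + 1) ≥ 20(j+1)^4 - 8(j+1).
By induction, the statement is established for all N ≥ 12.
Hence the smallest such n₀ is 12.

n₀ = 12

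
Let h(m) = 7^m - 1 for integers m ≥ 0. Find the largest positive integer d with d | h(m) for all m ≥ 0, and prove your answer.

d = 6

Computing the first values: h(0) = 0 and h(1) = 6; gcd(0, 6) = 6, so d ≤ 6.
We prove 6 | 7^m - 1 for all m ≥ 0 by induction on m.
When m = 0: h(0) = 0 = 6·(0), so 6 | h(0).
For the inductive step, assume it holds for an arbitrary p ≥ 0, i.e. 6 | h(p). Then
h(p+1) = 7^(p+1) - 1 = 7·(7^p - 1) + 6 = 7·h(p) + 6. The first term is divisible by 6 by the inductive hypothesis, and 6 is divisible by 6. Hence 6 | h(p+1).
Hence, by induction on m, the claim holds for every m ≥ 0.
Therefore the largest such d is 6.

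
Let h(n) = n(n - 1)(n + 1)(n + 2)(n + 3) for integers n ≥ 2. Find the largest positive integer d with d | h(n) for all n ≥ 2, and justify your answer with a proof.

d = 120

Computing the first values: h(2) = 120 and h(3) = 720; gcd(120, 720) = 120, so d ≤ 120.
We prove 120 | n(n - 1)(n + 1)(n + 2)(n + 3) for all n ≥ 2 by induction on n.
For the base case n = 2: h(2) = 120 = 120·(1), so 120 | h(2).
Inductive step: suppose the statement holds for some p ≥ 2, i.e. 120 | h(p). Then
h(p+1) − h(p) = p·(p+1)·(p+2)·(p+3)·(p+4) − (p-1)·p·(p+1)·(p+2)·(p+3) = p·(p+1)·(p+2)·(p+3)·[(p+4) − (p-1)] = 5·p·(p+1)·(p+2)·(p+3). The product of 4 consecutive integers is divisible by (4)! = 24, so h(p+1) − h(p) is divisible by 5·24 = 120. By the inductive hypothesis 120 | h(p), hence 120 | h(p+1).
This completes the induction.
Therefore the largest such d is 120.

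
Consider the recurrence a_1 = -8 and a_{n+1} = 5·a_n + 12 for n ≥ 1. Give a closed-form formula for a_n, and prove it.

a_n = -5^n - 3

Computing the first terms: a_1 = -8, a_2 = -28, a_3 = -128. This suggests a_n = -5^n - 3.
Base case (n = 1): the formula gives -8 = -8 = a_1.
Inductive step: suppose the statement holds for some p ≥ 1, so a_p = -5^p - 3.
Then a_{p+1} = 5·a_p + 12 = 5·(-5^p - 3) + 12 = -5^(p + 1) - 3,
which is the claimed formula at n = p+1.
By induction, the statement is established for all n ≥ 1.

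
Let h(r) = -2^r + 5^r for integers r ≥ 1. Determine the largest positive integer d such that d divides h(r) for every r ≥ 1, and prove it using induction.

Computing the first values: h(1) = 3 and h(2) = 21; gcd(3, 21) = 3, so d ≤ 3.
We prove 3 | -2^r + 5^r for all r ≥ 1 by induction on r.
Base step (r = 1): h(1) = 3 = 3·(1), so 3 | h(1).
Suppose the result is true for r = j, i.e. 3 | h(j). Then
5^{j+1} − 2^{j+1} = 5·5^j − 2·2^j = 5·(5^j − 2^j) + (3)·2^j. The first term is divisible by 3 by the inductive hypothesis, and the second term (3)·2^j is divisible by 3 since 3 | 3. Hence 3 | h(j+1).
Hence, by induction on r, the claim holds for every r ≥ 1.
Therefore the largest such d is 3.

d = 3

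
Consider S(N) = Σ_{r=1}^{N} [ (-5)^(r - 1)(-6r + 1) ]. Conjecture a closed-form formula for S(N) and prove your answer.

S(N) = (-5)^N·N

We claim S(N) = (-5)^N·N for all N ≥ 1.
Base step (N = 1): S(1) = -5, and the closed form gives -5. They agree.
Inductive step: assume the claim holds for N = r, so S(r) = (-5)^r·r.
Then S(r+1) = S(r) + ((-5)^r(-6r - 5)) = ((-5)^r·r) + ((-5)^r(-6r - 5)).
Simplifying, S(r+1) = (-5)^(r + 1)(r + 1) = (-5)^(r+1)·(r+1),
which is the closed form with N = r+1.
This completes the induction.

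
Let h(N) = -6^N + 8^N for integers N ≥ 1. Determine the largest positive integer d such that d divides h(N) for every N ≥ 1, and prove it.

Computing the first values: h(1) = 2 and h(2) = 28; gcd(2, 28) = 2, so d ≤ 2.
We prove 2 | -6^N + 8^N for all N ≥ 1 by induction on N.
For the base case N = 1: h(1) = 2 = 2·(1), so 2 | h(1).
Suppose the result is true for N = j, i.e. 2 | h(j). Then
8^{j+1} − 6^{j+1} = 8·8^j − 6·6^j = 8·(8^j − 6^j) + (2)·6^j. The first term is divisible by 2 by the inductive hypothesis, and the second term (2)·6^j is divisible by 2 since 2 | 2. Hence 2 | h(j+1).
By induction, the statement is established for all N ≥ 1.
Therefore the largest such d is 2.

d = 2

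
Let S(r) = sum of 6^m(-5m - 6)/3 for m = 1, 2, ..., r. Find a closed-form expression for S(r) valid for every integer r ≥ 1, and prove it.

S(r) = -2·6^r(r + 1) + 2

We claim S(r) = -2·6^r(r + 1) + 2 for all r ≥ 1.
For the base case r = 1: S(1) = -22, and the closed form gives -22. They agree.
Suppose the result is true for r = m, so S(m) = -2·6^m(m + 1) + 2.
Then S(m+1) = S(m) + (6^m(-10m - 22)) = (-2·6^m(m + 1) + 2) + (6^m(-10m - 22)).
Simplifying, S(m+1) = -12·6^m·m - 24·6^m + 2 = -2·6^(m+1)((m+1) + 1) + 2,
which is the closed form with r = m+1.
By induction, the statement is established for all r ≥ 1.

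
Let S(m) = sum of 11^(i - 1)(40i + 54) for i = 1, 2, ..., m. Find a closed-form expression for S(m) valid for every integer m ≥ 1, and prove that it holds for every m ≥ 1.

S(m) = 11^m(4m + 5) - 5

We claim S(m) = 11^m(4m + 5) - 5 for all m ≥ 1.
Base case (m = 1): S(1) = 94, and the closed form gives 94. They agree.
Inductive step: assume the claim holds for m = i, so S(i) = 11^i(4i + 5) - 5.
Then S(i+1) = S(i) + (11^i(40i + 94)) = (11^i(4i + 5) - 5) + (11^i(40i + 94)).
Simplifying, S(i+1) = 44·11^i·i + 99·11^i - 5 = 11^(i+1)(4(i+1) + 5) - 5,
which is the closed form with m = i+1.
By induction, the statement is established for all m ≥ 1.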